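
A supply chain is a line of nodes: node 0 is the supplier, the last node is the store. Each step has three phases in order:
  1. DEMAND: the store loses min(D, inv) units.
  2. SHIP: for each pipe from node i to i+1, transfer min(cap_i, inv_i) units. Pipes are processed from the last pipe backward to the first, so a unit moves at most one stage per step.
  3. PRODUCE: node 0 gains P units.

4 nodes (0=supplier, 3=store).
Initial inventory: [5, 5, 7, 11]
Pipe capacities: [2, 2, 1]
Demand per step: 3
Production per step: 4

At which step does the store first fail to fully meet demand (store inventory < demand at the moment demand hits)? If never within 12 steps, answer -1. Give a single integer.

Step 1: demand=3,sold=3 ship[2->3]=1 ship[1->2]=2 ship[0->1]=2 prod=4 -> [7 5 8 9]
Step 2: demand=3,sold=3 ship[2->3]=1 ship[1->2]=2 ship[0->1]=2 prod=4 -> [9 5 9 7]
Step 3: demand=3,sold=3 ship[2->3]=1 ship[1->2]=2 ship[0->1]=2 prod=4 -> [11 5 10 5]
Step 4: demand=3,sold=3 ship[2->3]=1 ship[1->2]=2 ship[0->1]=2 prod=4 -> [13 5 11 3]
Step 5: demand=3,sold=3 ship[2->3]=1 ship[1->2]=2 ship[0->1]=2 prod=4 -> [15 5 12 1]
Step 6: demand=3,sold=1 ship[2->3]=1 ship[1->2]=2 ship[0->1]=2 prod=4 -> [17 5 13 1]
Step 7: demand=3,sold=1 ship[2->3]=1 ship[1->2]=2 ship[0->1]=2 prod=4 -> [19 5 14 1]
Step 8: demand=3,sold=1 ship[2->3]=1 ship[1->2]=2 ship[0->1]=2 prod=4 -> [21 5 15 1]
Step 9: demand=3,sold=1 ship[2->3]=1 ship[1->2]=2 ship[0->1]=2 prod=4 -> [23 5 16 1]
Step 10: demand=3,sold=1 ship[2->3]=1 ship[1->2]=2 ship[0->1]=2 prod=4 -> [25 5 17 1]
Step 11: demand=3,sold=1 ship[2->3]=1 ship[1->2]=2 ship[0->1]=2 prod=4 -> [27 5 18 1]
Step 12: demand=3,sold=1 ship[2->3]=1 ship[1->2]=2 ship[0->1]=2 prod=4 -> [29 5 19 1]
First stockout at step 6

6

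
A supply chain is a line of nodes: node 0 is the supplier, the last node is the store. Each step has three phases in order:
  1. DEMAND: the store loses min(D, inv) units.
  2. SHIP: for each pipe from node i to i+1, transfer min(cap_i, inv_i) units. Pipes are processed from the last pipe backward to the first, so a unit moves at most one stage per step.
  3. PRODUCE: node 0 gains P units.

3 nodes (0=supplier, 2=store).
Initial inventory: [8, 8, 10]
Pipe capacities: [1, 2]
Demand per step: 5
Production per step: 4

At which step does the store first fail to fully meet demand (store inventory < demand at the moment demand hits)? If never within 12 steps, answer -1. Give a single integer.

Step 1: demand=5,sold=5 ship[1->2]=2 ship[0->1]=1 prod=4 -> [11 7 7]
Step 2: demand=5,sold=5 ship[1->2]=2 ship[0->1]=1 prod=4 -> [14 6 4]
Step 3: demand=5,sold=4 ship[1->2]=2 ship[0->1]=1 prod=4 -> [17 5 2]
Step 4: demand=5,sold=2 ship[1->2]=2 ship[0->1]=1 prod=4 -> [20 4 2]
Step 5: demand=5,sold=2 ship[1->2]=2 ship[0->1]=1 prod=4 -> [23 3 2]
Step 6: demand=5,sold=2 ship[1->2]=2 ship[0->1]=1 prod=4 -> [26 2 2]
Step 7: demand=5,sold=2 ship[1->2]=2 ship[0->1]=1 prod=4 -> [29 1 2]
Step 8: demand=5,sold=2 ship[1->2]=1 ship[0->1]=1 prod=4 -> [32 1 1]
Step 9: demand=5,sold=1 ship[1->2]=1 ship[0->1]=1 prod=4 -> [35 1 1]
Step 10: demand=5,sold=1 ship[1->2]=1 ship[0->1]=1 prod=4 -> [38 1 1]
Step 11: demand=5,sold=1 ship[1->2]=1 ship[0->1]=1 prod=4 -> [41 1 1]
Step 12: demand=5,sold=1 ship[1->2]=1 ship[0->1]=1 prod=4 -> [44 1 1]
First stockout at step 3

3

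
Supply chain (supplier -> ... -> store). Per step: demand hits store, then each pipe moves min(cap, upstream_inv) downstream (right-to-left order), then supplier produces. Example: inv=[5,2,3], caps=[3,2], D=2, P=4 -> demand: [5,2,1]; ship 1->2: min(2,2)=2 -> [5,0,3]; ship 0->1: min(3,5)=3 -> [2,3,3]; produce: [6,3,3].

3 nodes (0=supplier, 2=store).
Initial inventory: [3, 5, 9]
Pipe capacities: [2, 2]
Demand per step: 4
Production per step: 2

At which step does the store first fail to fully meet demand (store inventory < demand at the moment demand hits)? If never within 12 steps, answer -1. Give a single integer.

Step 1: demand=4,sold=4 ship[1->2]=2 ship[0->1]=2 prod=2 -> [3 5 7]
Step 2: demand=4,sold=4 ship[1->2]=2 ship[0->1]=2 prod=2 -> [3 5 5]
Step 3: demand=4,sold=4 ship[1->2]=2 ship[0->1]=2 prod=2 -> [3 5 3]
Step 4: demand=4,sold=3 ship[1->2]=2 ship[0->1]=2 prod=2 -> [3 5 2]
Step 5: demand=4,sold=2 ship[1->2]=2 ship[0->1]=2 prod=2 -> [3 5 2]
Step 6: demand=4,sold=2 ship[1->2]=2 ship[0->1]=2 prod=2 -> [3 5 2]
Step 7: demand=4,sold=2 ship[1->2]=2 ship[0->1]=2 prod=2 -> [3 5 2]
Step 8: demand=4,sold=2 ship[1->2]=2 ship[0->1]=2 prod=2 -> [3 5 2]
Step 9: demand=4,sold=2 ship[1->2]=2 ship[0->1]=2 prod=2 -> [3 5 2]
Step 10: demand=4,sold=2 ship[1->2]=2 ship[0->1]=2 prod=2 -> [3 5 2]
Step 11: demand=4,sold=2 ship[1->2]=2 ship[0->1]=2 prod=2 -> [3 5 2]
Step 12: demand=4,sold=2 ship[1->2]=2 ship[0->1]=2 prod=2 -> [3 5 2]
First stockout at step 4

4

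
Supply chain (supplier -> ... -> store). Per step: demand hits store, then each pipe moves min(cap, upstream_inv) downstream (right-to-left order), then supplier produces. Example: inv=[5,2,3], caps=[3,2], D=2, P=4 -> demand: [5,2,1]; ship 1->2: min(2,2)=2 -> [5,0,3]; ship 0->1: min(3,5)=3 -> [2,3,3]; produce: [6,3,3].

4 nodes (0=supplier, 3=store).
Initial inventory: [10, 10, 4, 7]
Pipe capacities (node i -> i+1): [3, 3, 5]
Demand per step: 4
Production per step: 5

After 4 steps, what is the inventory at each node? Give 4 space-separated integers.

Step 1: demand=4,sold=4 ship[2->3]=4 ship[1->2]=3 ship[0->1]=3 prod=5 -> inv=[12 10 3 7]
Step 2: demand=4,sold=4 ship[2->3]=3 ship[1->2]=3 ship[0->1]=3 prod=5 -> inv=[14 10 3 6]
Step 3: demand=4,sold=4 ship[2->3]=3 ship[1->2]=3 ship[0->1]=3 prod=5 -> inv=[16 10 3 5]
Step 4: demand=4,sold=4 ship[2->3]=3 ship[1->2]=3 ship[0->1]=3 prod=5 -> inv=[18 10 3 4]

18 10 3 4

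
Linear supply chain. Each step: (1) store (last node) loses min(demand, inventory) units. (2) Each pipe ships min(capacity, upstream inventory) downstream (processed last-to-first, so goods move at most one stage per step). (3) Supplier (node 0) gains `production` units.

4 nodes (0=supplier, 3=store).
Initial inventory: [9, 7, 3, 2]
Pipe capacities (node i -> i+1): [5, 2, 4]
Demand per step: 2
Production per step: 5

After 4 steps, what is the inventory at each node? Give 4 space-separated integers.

Step 1: demand=2,sold=2 ship[2->3]=3 ship[1->2]=2 ship[0->1]=5 prod=5 -> inv=[9 10 2 3]
Step 2: demand=2,sold=2 ship[2->3]=2 ship[1->2]=2 ship[0->1]=5 prod=5 -> inv=[9 13 2 3]
Step 3: demand=2,sold=2 ship[2->3]=2 ship[1->2]=2 ship[0->1]=5 prod=5 -> inv=[9 16 2 3]
Step 4: demand=2,sold=2 ship[2->3]=2 ship[1->2]=2 ship[0->1]=5 prod=5 -> inv=[9 19 2 3]

9 19 2 3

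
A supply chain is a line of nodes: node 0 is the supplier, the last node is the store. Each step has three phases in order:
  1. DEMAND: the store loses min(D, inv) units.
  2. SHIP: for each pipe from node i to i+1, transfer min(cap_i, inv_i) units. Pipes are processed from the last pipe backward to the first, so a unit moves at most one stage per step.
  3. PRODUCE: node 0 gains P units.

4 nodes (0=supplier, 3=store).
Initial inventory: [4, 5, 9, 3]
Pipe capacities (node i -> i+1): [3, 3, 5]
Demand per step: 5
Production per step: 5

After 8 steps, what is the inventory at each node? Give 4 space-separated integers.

Step 1: demand=5,sold=3 ship[2->3]=5 ship[1->2]=3 ship[0->1]=3 prod=5 -> inv=[6 5 7 5]
Step 2: demand=5,sold=5 ship[2->3]=5 ship[1->2]=3 ship[0->1]=3 prod=5 -> inv=[8 5 5 5]
Step 3: demand=5,sold=5 ship[2->3]=5 ship[1->2]=3 ship[0->1]=3 prod=5 -> inv=[10 5 3 5]
Step 4: demand=5,sold=5 ship[2->3]=3 ship[1->2]=3 ship[0->1]=3 prod=5 -> inv=[12 5 3 3]
Step 5: demand=5,sold=3 ship[2->3]=3 ship[1->2]=3 ship[0->1]=3 prod=5 -> inv=[14 5 3 3]
Step 6: demand=5,sold=3 ship[2->3]=3 ship[1->2]=3 ship[0->1]=3 prod=5 -> inv=[16 5 3 3]
Step 7: demand=5,sold=3 ship[2->3]=3 ship[1->2]=3 ship[0->1]=3 prod=5 -> inv=[18 5 3 3]
Step 8: demand=5,sold=3 ship[2->3]=3 ship[1->2]=3 ship[0->1]=3 prod=5 -> inv=[20 5 3 3]

20 5 3 3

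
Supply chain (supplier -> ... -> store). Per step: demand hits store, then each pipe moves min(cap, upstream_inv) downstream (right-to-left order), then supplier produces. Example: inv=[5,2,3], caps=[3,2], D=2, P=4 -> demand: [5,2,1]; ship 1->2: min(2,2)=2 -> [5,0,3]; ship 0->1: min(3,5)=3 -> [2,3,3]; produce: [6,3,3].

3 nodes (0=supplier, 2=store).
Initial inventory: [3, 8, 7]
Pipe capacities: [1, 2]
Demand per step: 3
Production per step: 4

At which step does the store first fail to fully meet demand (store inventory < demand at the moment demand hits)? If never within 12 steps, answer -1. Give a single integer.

Step 1: demand=3,sold=3 ship[1->2]=2 ship[0->1]=1 prod=4 -> [6 7 6]
Step 2: demand=3,sold=3 ship[1->2]=2 ship[0->1]=1 prod=4 -> [9 6 5]
Step 3: demand=3,sold=3 ship[1->2]=2 ship[0->1]=1 prod=4 -> [12 5 4]
Step 4: demand=3,sold=3 ship[1->2]=2 ship[0->1]=1 prod=4 -> [15 4 3]
Step 5: demand=3,sold=3 ship[1->2]=2 ship[0->1]=1 prod=4 -> [18 3 2]
Step 6: demand=3,sold=2 ship[1->2]=2 ship[0->1]=1 prod=4 -> [21 2 2]
Step 7: demand=3,sold=2 ship[1->2]=2 ship[0->1]=1 prod=4 -> [24 1 2]
Step 8: demand=3,sold=2 ship[1->2]=1 ship[0->1]=1 prod=4 -> [27 1 1]
Step 9: demand=3,sold=1 ship[1->2]=1 ship[0->1]=1 prod=4 -> [30 1 1]
Step 10: demand=3,sold=1 ship[1->2]=1 ship[0->1]=1 prod=4 -> [33 1 1]
Step 11: demand=3,sold=1 ship[1->2]=1 ship[0->1]=1 prod=4 -> [36 1 1]
Step 12: demand=3,sold=1 ship[1->2]=1 ship[0->1]=1 prod=4 -> [39 1 1]
First stockout at step 6

6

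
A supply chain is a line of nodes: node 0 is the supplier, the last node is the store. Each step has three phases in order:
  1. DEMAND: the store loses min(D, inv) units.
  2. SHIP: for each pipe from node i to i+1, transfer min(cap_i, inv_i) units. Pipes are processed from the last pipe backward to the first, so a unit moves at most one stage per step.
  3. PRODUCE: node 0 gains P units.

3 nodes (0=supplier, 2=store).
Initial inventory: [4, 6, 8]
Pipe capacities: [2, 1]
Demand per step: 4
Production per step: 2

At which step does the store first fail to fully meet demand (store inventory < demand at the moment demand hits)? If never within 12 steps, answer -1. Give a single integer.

Step 1: demand=4,sold=4 ship[1->2]=1 ship[0->1]=2 prod=2 -> [4 7 5]
Step 2: demand=4,sold=4 ship[1->2]=1 ship[0->1]=2 prod=2 -> [4 8 2]
Step 3: demand=4,sold=2 ship[1->2]=1 ship[0->1]=2 prod=2 -> [4 9 1]
Step 4: demand=4,sold=1 ship[1->2]=1 ship[0->1]=2 prod=2 -> [4 10 1]
Step 5: demand=4,sold=1 ship[1->2]=1 ship[0->1]=2 prod=2 -> [4 11 1]
Step 6: demand=4,sold=1 ship[1->2]=1 ship[0->1]=2 prod=2 -> [4 12 1]
Step 7: demand=4,sold=1 ship[1->2]=1 ship[0->1]=2 prod=2 -> [4 13 1]
Step 8: demand=4,sold=1 ship[1->2]=1 ship[0->1]=2 prod=2 -> [4 14 1]
Step 9: demand=4,sold=1 ship[1->2]=1 ship[0->1]=2 prod=2 -> [4 15 1]
Step 10: demand=4,sold=1 ship[1->2]=1 ship[0->1]=2 prod=2 -> [4 16 1]
Step 11: demand=4,sold=1 ship[1->2]=1 ship[0->1]=2 prod=2 -> [4 17 1]
Step 12: demand=4,sold=1 ship[1->2]=1 ship[0->1]=2 prod=2 -> [4 18 1]
First stockout at step 3

3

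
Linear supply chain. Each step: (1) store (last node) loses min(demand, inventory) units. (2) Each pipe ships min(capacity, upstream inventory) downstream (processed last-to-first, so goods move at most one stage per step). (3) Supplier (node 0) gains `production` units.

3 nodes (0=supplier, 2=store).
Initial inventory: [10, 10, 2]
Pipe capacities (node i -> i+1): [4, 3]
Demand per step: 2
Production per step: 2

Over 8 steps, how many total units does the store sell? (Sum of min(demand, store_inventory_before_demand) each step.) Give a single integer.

Step 1: sold=2 (running total=2) -> [8 11 3]
Step 2: sold=2 (running total=4) -> [6 12 4]
Step 3: sold=2 (running total=6) -> [4 13 5]
Step 4: sold=2 (running total=8) -> [2 14 6]
Step 5: sold=2 (running total=10) -> [2 13 7]
Step 6: sold=2 (running total=12) -> [2 12 8]
Step 7: sold=2 (running total=14) -> [2 11 9]
Step 8: sold=2 (running total=16) -> [2 10 10]

Answer: 16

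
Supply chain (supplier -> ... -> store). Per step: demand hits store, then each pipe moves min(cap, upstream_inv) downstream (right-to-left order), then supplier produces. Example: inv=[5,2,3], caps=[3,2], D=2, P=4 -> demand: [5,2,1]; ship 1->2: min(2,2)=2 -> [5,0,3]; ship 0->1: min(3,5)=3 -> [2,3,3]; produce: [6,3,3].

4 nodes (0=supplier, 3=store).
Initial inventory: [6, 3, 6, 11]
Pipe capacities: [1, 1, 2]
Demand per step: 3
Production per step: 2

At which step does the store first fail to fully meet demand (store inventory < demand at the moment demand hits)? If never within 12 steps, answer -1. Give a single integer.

Step 1: demand=3,sold=3 ship[2->3]=2 ship[1->2]=1 ship[0->1]=1 prod=2 -> [7 3 5 10]
Step 2: demand=3,sold=3 ship[2->3]=2 ship[1->2]=1 ship[0->1]=1 prod=2 -> [8 3 4 9]
Step 3: demand=3,sold=3 ship[2->3]=2 ship[1->2]=1 ship[0->1]=1 prod=2 -> [9 3 3 8]
Step 4: demand=3,sold=3 ship[2->3]=2 ship[1->2]=1 ship[0->1]=1 prod=2 -> [10 3 2 7]
Step 5: demand=3,sold=3 ship[2->3]=2 ship[1->2]=1 ship[0->1]=1 prod=2 -> [11 3 1 6]
Step 6: demand=3,sold=3 ship[2->3]=1 ship[1->2]=1 ship[0->1]=1 prod=2 -> [12 3 1 4]
Step 7: demand=3,sold=3 ship[2->3]=1 ship[1->2]=1 ship[0->1]=1 prod=2 -> [13 3 1 2]
Step 8: demand=3,sold=2 ship[2->3]=1 ship[1->2]=1 ship[0->1]=1 prod=2 -> [14 3 1 1]
Step 9: demand=3,sold=1 ship[2->3]=1 ship[1->2]=1 ship[0->1]=1 prod=2 -> [15 3 1 1]
Step 10: demand=3,sold=1 ship[2->3]=1 ship[1->2]=1 ship[0->1]=1 prod=2 -> [16 3 1 1]
Step 11: demand=3,sold=1 ship[2->3]=1 ship[1->2]=1 ship[0->1]=1 prod=2 -> [17 3 1 1]
Step 12: demand=3,sold=1 ship[2->3]=1 ship[1->2]=1 ship[0->1]=1 prod=2 -> [18 3 1 1]
First stockout at step 8

8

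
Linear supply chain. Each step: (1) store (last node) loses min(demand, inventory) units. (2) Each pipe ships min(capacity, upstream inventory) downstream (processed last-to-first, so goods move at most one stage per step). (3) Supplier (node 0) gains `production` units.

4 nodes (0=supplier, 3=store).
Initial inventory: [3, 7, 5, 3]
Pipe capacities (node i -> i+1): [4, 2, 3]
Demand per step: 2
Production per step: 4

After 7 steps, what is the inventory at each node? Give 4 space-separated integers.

Step 1: demand=2,sold=2 ship[2->3]=3 ship[1->2]=2 ship[0->1]=3 prod=4 -> inv=[4 8 4 4]
Step 2: demand=2,sold=2 ship[2->3]=3 ship[1->2]=2 ship[0->1]=4 prod=4 -> inv=[4 10 3 5]
Step 3: demand=2,sold=2 ship[2->3]=3 ship[1->2]=2 ship[0->1]=4 prod=4 -> inv=[4 12 2 6]
Step 4: demand=2,sold=2 ship[2->3]=2 ship[1->2]=2 ship[0->1]=4 prod=4 -> inv=[4 14 2 6]
Step 5: demand=2,sold=2 ship[2->3]=2 ship[1->2]=2 ship[0->1]=4 prod=4 -> inv=[4 16 2 6]
Step 6: demand=2,sold=2 ship[2->3]=2 ship[1->2]=2 ship[0->1]=4 prod=4 -> inv=[4 18 2 6]
Step 7: demand=2,sold=2 ship[2->3]=2 ship[1->2]=2 ship[0->1]=4 prod=4 -> inv=[4 20 2 6]

4 20 2 6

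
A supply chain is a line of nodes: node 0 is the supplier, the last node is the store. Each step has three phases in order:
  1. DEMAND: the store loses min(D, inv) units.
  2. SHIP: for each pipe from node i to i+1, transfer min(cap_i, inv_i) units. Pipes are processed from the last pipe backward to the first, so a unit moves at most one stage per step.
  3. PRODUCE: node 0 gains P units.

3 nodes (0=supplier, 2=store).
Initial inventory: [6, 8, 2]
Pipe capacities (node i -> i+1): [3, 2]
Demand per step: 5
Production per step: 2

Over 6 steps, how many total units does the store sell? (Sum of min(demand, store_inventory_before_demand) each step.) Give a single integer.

Answer: 12

Derivation:
Step 1: sold=2 (running total=2) -> [5 9 2]
Step 2: sold=2 (running total=4) -> [4 10 2]
Step 3: sold=2 (running total=6) -> [3 11 2]
Step 4: sold=2 (running total=8) -> [2 12 2]
Step 5: sold=2 (running total=10) -> [2 12 2]
Step 6: sold=2 (running total=12) -> [2 12 2]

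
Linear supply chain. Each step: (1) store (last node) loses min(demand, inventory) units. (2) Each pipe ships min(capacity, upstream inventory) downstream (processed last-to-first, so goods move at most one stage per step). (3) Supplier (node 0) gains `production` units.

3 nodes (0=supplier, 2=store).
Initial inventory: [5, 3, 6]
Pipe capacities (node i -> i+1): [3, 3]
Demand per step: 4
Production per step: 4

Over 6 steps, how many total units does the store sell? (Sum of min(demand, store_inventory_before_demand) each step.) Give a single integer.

Step 1: sold=4 (running total=4) -> [6 3 5]
Step 2: sold=4 (running total=8) -> [7 3 4]
Step 3: sold=4 (running total=12) -> [8 3 3]
Step 4: sold=3 (running total=15) -> [9 3 3]
Step 5: sold=3 (running total=18) -> [10 3 3]
Step 6: sold=3 (running total=21) -> [11 3 3]

Answer: 21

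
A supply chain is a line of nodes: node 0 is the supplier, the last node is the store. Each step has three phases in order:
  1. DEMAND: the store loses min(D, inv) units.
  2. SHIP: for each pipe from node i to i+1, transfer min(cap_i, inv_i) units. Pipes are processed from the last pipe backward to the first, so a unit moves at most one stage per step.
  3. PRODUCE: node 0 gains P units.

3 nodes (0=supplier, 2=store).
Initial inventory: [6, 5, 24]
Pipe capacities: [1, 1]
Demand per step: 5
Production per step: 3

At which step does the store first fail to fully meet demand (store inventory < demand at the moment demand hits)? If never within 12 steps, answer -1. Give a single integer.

Step 1: demand=5,sold=5 ship[1->2]=1 ship[0->1]=1 prod=3 -> [8 5 20]
Step 2: demand=5,sold=5 ship[1->2]=1 ship[0->1]=1 prod=3 -> [10 5 16]
Step 3: demand=5,sold=5 ship[1->2]=1 ship[0->1]=1 prod=3 -> [12 5 12]
Step 4: demand=5,sold=5 ship[1->2]=1 ship[0->1]=1 prod=3 -> [14 5 8]
Step 5: demand=5,sold=5 ship[1->2]=1 ship[0->1]=1 prod=3 -> [16 5 4]
Step 6: demand=5,sold=4 ship[1->2]=1 ship[0->1]=1 prod=3 -> [18 5 1]
Step 7: demand=5,sold=1 ship[1->2]=1 ship[0->1]=1 prod=3 -> [20 5 1]
Step 8: demand=5,sold=1 ship[1->2]=1 ship[0->1]=1 prod=3 -> [22 5 1]
Step 9: demand=5,sold=1 ship[1->2]=1 ship[0->1]=1 prod=3 -> [24 5 1]
Step 10: demand=5,sold=1 ship[1->2]=1 ship[0->1]=1 prod=3 -> [26 5 1]
Step 11: demand=5,sold=1 ship[1->2]=1 ship[0->1]=1 prod=3 -> [28 5 1]
Step 12: demand=5,sold=1 ship[1->2]=1 ship[0->1]=1 prod=3 -> [30 5 1]
First stockout at step 6

6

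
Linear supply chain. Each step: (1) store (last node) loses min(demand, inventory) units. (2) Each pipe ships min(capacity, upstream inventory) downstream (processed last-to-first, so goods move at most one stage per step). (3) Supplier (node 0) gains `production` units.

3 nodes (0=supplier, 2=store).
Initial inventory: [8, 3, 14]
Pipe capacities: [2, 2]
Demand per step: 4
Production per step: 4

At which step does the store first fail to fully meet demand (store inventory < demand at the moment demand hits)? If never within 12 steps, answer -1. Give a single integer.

Step 1: demand=4,sold=4 ship[1->2]=2 ship[0->1]=2 prod=4 -> [10 3 12]
Step 2: demand=4,sold=4 ship[1->2]=2 ship[0->1]=2 prod=4 -> [12 3 10]
Step 3: demand=4,sold=4 ship[1->2]=2 ship[0->1]=2 prod=4 -> [14 3 8]
Step 4: demand=4,sold=4 ship[1->2]=2 ship[0->1]=2 prod=4 -> [16 3 6]
Step 5: demand=4,sold=4 ship[1->2]=2 ship[0->1]=2 prod=4 -> [18 3 4]
Step 6: demand=4,sold=4 ship[1->2]=2 ship[0->1]=2 prod=4 -> [20 3 2]
Step 7: demand=4,sold=2 ship[1->2]=2 ship[0->1]=2 prod=4 -> [22 3 2]
Step 8: demand=4,sold=2 ship[1->2]=2 ship[0->1]=2 prod=4 -> [24 3 2]
Step 9: demand=4,sold=2 ship[1->2]=2 ship[0->1]=2 prod=4 -> [26 3 2]
Step 10: demand=4,sold=2 ship[1->2]=2 ship[0->1]=2 prod=4 -> [28 3 2]
Step 11: demand=4,sold=2 ship[1->2]=2 ship[0->1]=2 prod=4 -> [30 3 2]
Step 12: demand=4,sold=2 ship[1->2]=2 ship[0->1]=2 prod=4 -> [32 3 2]
First stockout at step 7

7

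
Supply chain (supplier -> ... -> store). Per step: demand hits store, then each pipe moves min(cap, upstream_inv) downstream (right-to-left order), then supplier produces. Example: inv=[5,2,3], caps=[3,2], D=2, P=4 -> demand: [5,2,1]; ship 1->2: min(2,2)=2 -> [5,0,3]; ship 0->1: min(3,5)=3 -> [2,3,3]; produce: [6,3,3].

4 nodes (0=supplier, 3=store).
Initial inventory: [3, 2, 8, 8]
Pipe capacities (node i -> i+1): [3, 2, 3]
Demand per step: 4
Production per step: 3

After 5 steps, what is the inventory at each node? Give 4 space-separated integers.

Step 1: demand=4,sold=4 ship[2->3]=3 ship[1->2]=2 ship[0->1]=3 prod=3 -> inv=[3 3 7 7]
Step 2: demand=4,sold=4 ship[2->3]=3 ship[1->2]=2 ship[0->1]=3 prod=3 -> inv=[3 4 6 6]
Step 3: demand=4,sold=4 ship[2->3]=3 ship[1->2]=2 ship[0->1]=3 prod=3 -> inv=[3 5 5 5]
Step 4: demand=4,sold=4 ship[2->3]=3 ship[1->2]=2 ship[0->1]=3 prod=3 -> inv=[3 6 4 4]
Step 5: demand=4,sold=4 ship[2->3]=3 ship[1->2]=2 ship[0->1]=3 prod=3 -> inv=[3 7 3 3]

3 7 3 3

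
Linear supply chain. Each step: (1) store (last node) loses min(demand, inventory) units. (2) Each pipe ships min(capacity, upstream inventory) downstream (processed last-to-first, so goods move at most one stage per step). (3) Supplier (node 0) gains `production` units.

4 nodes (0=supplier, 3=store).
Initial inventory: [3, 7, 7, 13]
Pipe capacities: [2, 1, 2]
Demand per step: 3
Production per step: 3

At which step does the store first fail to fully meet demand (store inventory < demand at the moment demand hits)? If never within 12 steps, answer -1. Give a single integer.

Step 1: demand=3,sold=3 ship[2->3]=2 ship[1->2]=1 ship[0->1]=2 prod=3 -> [4 8 6 12]
Step 2: demand=3,sold=3 ship[2->3]=2 ship[1->2]=1 ship[0->1]=2 prod=3 -> [5 9 5 11]
Step 3: demand=3,sold=3 ship[2->3]=2 ship[1->2]=1 ship[0->1]=2 prod=3 -> [6 10 4 10]
Step 4: demand=3,sold=3 ship[2->3]=2 ship[1->2]=1 ship[0->1]=2 prod=3 -> [7 11 3 9]
Step 5: demand=3,sold=3 ship[2->3]=2 ship[1->2]=1 ship[0->1]=2 prod=3 -> [8 12 2 8]
Step 6: demand=3,sold=3 ship[2->3]=2 ship[1->2]=1 ship[0->1]=2 prod=3 -> [9 13 1 7]
Step 7: demand=3,sold=3 ship[2->3]=1 ship[1->2]=1 ship[0->1]=2 prod=3 -> [10 14 1 5]
Step 8: demand=3,sold=3 ship[2->3]=1 ship[1->2]=1 ship[0->1]=2 prod=3 -> [11 15 1 3]
Step 9: demand=3,sold=3 ship[2->3]=1 ship[1->2]=1 ship[0->1]=2 prod=3 -> [12 16 1 1]
Step 10: demand=3,sold=1 ship[2->3]=1 ship[1->2]=1 ship[0->1]=2 prod=3 -> [13 17 1 1]
Step 11: demand=3,sold=1 ship[2->3]=1 ship[1->2]=1 ship[0->1]=2 prod=3 -> [14 18 1 1]
Step 12: demand=3,sold=1 ship[2->3]=1 ship[1->2]=1 ship[0->1]=2 prod=3 -> [15 19 1 1]
First stockout at step 10

10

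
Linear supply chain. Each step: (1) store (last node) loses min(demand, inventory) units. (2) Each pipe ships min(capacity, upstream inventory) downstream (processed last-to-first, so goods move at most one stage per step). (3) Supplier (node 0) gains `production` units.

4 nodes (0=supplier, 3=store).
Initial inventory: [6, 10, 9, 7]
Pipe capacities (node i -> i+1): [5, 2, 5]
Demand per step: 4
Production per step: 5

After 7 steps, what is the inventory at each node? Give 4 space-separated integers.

Step 1: demand=4,sold=4 ship[2->3]=5 ship[1->2]=2 ship[0->1]=5 prod=5 -> inv=[6 13 6 8]
Step 2: demand=4,sold=4 ship[2->3]=5 ship[1->2]=2 ship[0->1]=5 prod=5 -> inv=[6 16 3 9]
Step 3: demand=4,sold=4 ship[2->3]=3 ship[1->2]=2 ship[0->1]=5 prod=5 -> inv=[6 19 2 8]
Step 4: demand=4,sold=4 ship[2->3]=2 ship[1->2]=2 ship[0->1]=5 prod=5 -> inv=[6 22 2 6]
Step 5: demand=4,sold=4 ship[2->3]=2 ship[1->2]=2 ship[0->1]=5 prod=5 -> inv=[6 25 2 4]
Step 6: demand=4,sold=4 ship[2->3]=2 ship[1->2]=2 ship[0->1]=5 prod=5 -> inv=[6 28 2 2]
Step 7: demand=4,sold=2 ship[2->3]=2 ship[1->2]=2 ship[0->1]=5 prod=5 -> inv=[6 31 2 2]

6 31 2 2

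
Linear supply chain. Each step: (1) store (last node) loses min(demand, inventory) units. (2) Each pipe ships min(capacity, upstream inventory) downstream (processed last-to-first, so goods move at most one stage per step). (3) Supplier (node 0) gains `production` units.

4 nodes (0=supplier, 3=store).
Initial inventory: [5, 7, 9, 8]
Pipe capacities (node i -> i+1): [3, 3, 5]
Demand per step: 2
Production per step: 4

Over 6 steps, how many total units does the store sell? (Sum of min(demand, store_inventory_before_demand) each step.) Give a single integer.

Answer: 12

Derivation:
Step 1: sold=2 (running total=2) -> [6 7 7 11]
Step 2: sold=2 (running total=4) -> [7 7 5 14]
Step 3: sold=2 (running total=6) -> [8 7 3 17]
Step 4: sold=2 (running total=8) -> [9 7 3 18]
Step 5: sold=2 (running total=10) -> [10 7 3 19]
Step 6: sold=2 (running total=12) -> [11 7 3 20]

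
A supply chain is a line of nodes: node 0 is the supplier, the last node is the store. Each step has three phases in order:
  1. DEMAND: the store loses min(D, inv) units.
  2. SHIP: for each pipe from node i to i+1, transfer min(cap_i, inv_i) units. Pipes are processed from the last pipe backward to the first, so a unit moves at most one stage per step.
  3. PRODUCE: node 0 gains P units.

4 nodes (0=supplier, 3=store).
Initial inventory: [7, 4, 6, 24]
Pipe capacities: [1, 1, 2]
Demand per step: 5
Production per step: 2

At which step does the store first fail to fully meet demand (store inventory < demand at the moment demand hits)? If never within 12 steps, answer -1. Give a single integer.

Step 1: demand=5,sold=5 ship[2->3]=2 ship[1->2]=1 ship[0->1]=1 prod=2 -> [8 4 5 21]
Step 2: demand=5,sold=5 ship[2->3]=2 ship[1->2]=1 ship[0->1]=1 prod=2 -> [9 4 4 18]
Step 3: demand=5,sold=5 ship[2->3]=2 ship[1->2]=1 ship[0->1]=1 prod=2 -> [10 4 3 15]
Step 4: demand=5,sold=5 ship[2->3]=2 ship[1->2]=1 ship[0->1]=1 prod=2 -> [11 4 2 12]
Step 5: demand=5,sold=5 ship[2->3]=2 ship[1->2]=1 ship[0->1]=1 prod=2 -> [12 4 1 9]
Step 6: demand=5,sold=5 ship[2->3]=1 ship[1->2]=1 ship[0->1]=1 prod=2 -> [13 4 1 5]
Step 7: demand=5,sold=5 ship[2->3]=1 ship[1->2]=1 ship[0->1]=1 prod=2 -> [14 4 1 1]
Step 8: demand=5,sold=1 ship[2->3]=1 ship[1->2]=1 ship[0->1]=1 prod=2 -> [15 4 1 1]
Step 9: demand=5,sold=1 ship[2->3]=1 ship[1->2]=1 ship[0->1]=1 prod=2 -> [16 4 1 1]
Step 10: demand=5,sold=1 ship[2->3]=1 ship[1->2]=1 ship[0->1]=1 prod=2 -> [17 4 1 1]
Step 11: demand=5,sold=1 ship[2->3]=1 ship[1->2]=1 ship[0->1]=1 prod=2 -> [18 4 1 1]
Step 12: demand=5,sold=1 ship[2->3]=1 ship[1->2]=1 ship[0->1]=1 prod=2 -> [19 4 1 1]
First stockout at step 8

8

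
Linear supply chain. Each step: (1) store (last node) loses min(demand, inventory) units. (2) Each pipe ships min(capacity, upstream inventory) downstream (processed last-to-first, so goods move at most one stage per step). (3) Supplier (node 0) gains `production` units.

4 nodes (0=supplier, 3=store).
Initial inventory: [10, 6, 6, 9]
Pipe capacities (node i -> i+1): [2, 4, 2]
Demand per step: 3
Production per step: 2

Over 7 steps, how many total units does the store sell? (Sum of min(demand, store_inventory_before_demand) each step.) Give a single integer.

Answer: 21

Derivation:
Step 1: sold=3 (running total=3) -> [10 4 8 8]
Step 2: sold=3 (running total=6) -> [10 2 10 7]
Step 3: sold=3 (running total=9) -> [10 2 10 6]
Step 4: sold=3 (running total=12) -> [10 2 10 5]
Step 5: sold=3 (running total=15) -> [10 2 10 4]
Step 6: sold=3 (running total=18) -> [10 2 10 3]
Step 7: sold=3 (running total=21) -> [10 2 10 2]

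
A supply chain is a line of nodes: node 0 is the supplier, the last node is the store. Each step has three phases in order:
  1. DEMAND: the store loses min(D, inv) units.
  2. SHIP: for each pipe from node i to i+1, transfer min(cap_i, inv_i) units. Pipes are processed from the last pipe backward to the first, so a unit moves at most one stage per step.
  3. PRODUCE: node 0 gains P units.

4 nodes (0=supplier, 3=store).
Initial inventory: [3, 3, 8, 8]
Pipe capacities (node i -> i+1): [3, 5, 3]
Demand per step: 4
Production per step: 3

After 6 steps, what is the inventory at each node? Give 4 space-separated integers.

Step 1: demand=4,sold=4 ship[2->3]=3 ship[1->2]=3 ship[0->1]=3 prod=3 -> inv=[3 3 8 7]
Step 2: demand=4,sold=4 ship[2->3]=3 ship[1->2]=3 ship[0->1]=3 prod=3 -> inv=[3 3 8 6]
Step 3: demand=4,sold=4 ship[2->3]=3 ship[1->2]=3 ship[0->1]=3 prod=3 -> inv=[3 3 8 5]
Step 4: demand=4,sold=4 ship[2->3]=3 ship[1->2]=3 ship[0->1]=3 prod=3 -> inv=[3 3 8 4]
Step 5: demand=4,sold=4 ship[2->3]=3 ship[1->2]=3 ship[0->1]=3 prod=3 -> inv=[3 3 8 3]
Step 6: demand=4,sold=3 ship[2->3]=3 ship[1->2]=3 ship[0->1]=3 prod=3 -> inv=[3 3 8 3]

3 3 8 3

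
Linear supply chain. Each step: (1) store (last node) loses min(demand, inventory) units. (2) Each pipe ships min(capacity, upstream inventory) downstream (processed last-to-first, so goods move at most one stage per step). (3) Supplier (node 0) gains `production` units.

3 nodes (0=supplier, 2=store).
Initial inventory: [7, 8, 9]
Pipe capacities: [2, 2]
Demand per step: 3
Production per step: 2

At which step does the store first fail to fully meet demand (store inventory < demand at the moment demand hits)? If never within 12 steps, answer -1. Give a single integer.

Step 1: demand=3,sold=3 ship[1->2]=2 ship[0->1]=2 prod=2 -> [7 8 8]
Step 2: demand=3,sold=3 ship[1->2]=2 ship[0->1]=2 prod=2 -> [7 8 7]
Step 3: demand=3,sold=3 ship[1->2]=2 ship[0->1]=2 prod=2 -> [7 8 6]
Step 4: demand=3,sold=3 ship[1->2]=2 ship[0->1]=2 prod=2 -> [7 8 5]
Step 5: demand=3,sold=3 ship[1->2]=2 ship[0->1]=2 prod=2 -> [7 8 4]
Step 6: demand=3,sold=3 ship[1->2]=2 ship[0->1]=2 prod=2 -> [7 8 3]
Step 7: demand=3,sold=3 ship[1->2]=2 ship[0->1]=2 prod=2 -> [7 8 2]
Step 8: demand=3,sold=2 ship[1->2]=2 ship[0->1]=2 prod=2 -> [7 8 2]
Step 9: demand=3,sold=2 ship[1->2]=2 ship[0->1]=2 prod=2 -> [7 8 2]
Step 10: demand=3,sold=2 ship[1->2]=2 ship[0->1]=2 prod=2 -> [7 8 2]
Step 11: demand=3,sold=2 ship[1->2]=2 ship[0->1]=2 prod=2 -> [7 8 2]
Step 12: demand=3,sold=2 ship[1->2]=2 ship[0->1]=2 prod=2 -> [7 8 2]
First stockout at step 8

8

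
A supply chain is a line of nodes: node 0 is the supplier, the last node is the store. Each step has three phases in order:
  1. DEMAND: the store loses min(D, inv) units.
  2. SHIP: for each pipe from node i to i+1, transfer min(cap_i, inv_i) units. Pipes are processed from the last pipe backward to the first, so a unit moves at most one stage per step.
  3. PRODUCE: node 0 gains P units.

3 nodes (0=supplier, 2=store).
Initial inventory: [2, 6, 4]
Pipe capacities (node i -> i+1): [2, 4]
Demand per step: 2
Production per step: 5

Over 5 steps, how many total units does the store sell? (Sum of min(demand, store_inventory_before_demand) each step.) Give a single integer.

Step 1: sold=2 (running total=2) -> [5 4 6]
Step 2: sold=2 (running total=4) -> [8 2 8]
Step 3: sold=2 (running total=6) -> [11 2 8]
Step 4: sold=2 (running total=8) -> [14 2 8]
Step 5: sold=2 (running total=10) -> [17 2 8]

Answer: 10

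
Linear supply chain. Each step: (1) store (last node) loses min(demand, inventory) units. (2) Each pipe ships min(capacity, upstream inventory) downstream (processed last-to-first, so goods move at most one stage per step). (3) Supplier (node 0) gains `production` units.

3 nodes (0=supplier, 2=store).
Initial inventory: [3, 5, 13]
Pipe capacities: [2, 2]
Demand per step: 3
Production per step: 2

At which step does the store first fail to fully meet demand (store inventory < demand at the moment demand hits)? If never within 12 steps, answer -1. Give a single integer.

Step 1: demand=3,sold=3 ship[1->2]=2 ship[0->1]=2 prod=2 -> [3 5 12]
Step 2: demand=3,sold=3 ship[1->2]=2 ship[0->1]=2 prod=2 -> [3 5 11]
Step 3: demand=3,sold=3 ship[1->2]=2 ship[0->1]=2 prod=2 -> [3 5 10]
Step 4: demand=3,sold=3 ship[1->2]=2 ship[0->1]=2 prod=2 -> [3 5 9]
Step 5: demand=3,sold=3 ship[1->2]=2 ship[0->1]=2 prod=2 -> [3 5 8]
Step 6: demand=3,sold=3 ship[1->2]=2 ship[0->1]=2 prod=2 -> [3 5 7]
Step 7: demand=3,sold=3 ship[1->2]=2 ship[0->1]=2 prod=2 -> [3 5 6]
Step 8: demand=3,sold=3 ship[1->2]=2 ship[0->1]=2 prod=2 -> [3 5 5]
Step 9: demand=3,sold=3 ship[1->2]=2 ship[0->1]=2 prod=2 -> [3 5 4]
Step 10: demand=3,sold=3 ship[1->2]=2 ship[0->1]=2 prod=2 -> [3 5 3]
Step 11: demand=3,sold=3 ship[1->2]=2 ship[0->1]=2 prod=2 -> [3 5 2]
Step 12: demand=3,sold=2 ship[1->2]=2 ship[0->1]=2 prod=2 -> [3 5 2]
First stockout at step 12

12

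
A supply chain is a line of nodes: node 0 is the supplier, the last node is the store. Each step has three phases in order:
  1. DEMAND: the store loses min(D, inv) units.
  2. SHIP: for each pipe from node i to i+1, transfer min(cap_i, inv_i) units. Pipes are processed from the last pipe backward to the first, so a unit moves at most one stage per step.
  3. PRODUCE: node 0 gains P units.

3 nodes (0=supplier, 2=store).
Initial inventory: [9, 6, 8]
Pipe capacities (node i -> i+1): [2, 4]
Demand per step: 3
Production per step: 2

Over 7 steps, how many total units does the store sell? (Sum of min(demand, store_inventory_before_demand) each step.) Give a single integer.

Answer: 21

Derivation:
Step 1: sold=3 (running total=3) -> [9 4 9]
Step 2: sold=3 (running total=6) -> [9 2 10]
Step 3: sold=3 (running total=9) -> [9 2 9]
Step 4: sold=3 (running total=12) -> [9 2 8]
Step 5: sold=3 (running total=15) -> [9 2 7]
Step 6: sold=3 (running total=18) -> [9 2 6]
Step 7: sold=3 (running total=21) -> [9 2 5]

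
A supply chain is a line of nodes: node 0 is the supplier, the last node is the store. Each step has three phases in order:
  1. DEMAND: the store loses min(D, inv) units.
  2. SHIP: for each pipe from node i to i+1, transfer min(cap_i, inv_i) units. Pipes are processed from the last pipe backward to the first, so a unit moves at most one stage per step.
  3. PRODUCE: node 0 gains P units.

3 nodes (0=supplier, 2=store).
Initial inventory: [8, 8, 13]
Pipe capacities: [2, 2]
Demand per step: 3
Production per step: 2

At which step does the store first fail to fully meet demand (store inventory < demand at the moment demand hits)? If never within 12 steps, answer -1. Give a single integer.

Step 1: demand=3,sold=3 ship[1->2]=2 ship[0->1]=2 prod=2 -> [8 8 12]
Step 2: demand=3,sold=3 ship[1->2]=2 ship[0->1]=2 prod=2 -> [8 8 11]
Step 3: demand=3,sold=3 ship[1->2]=2 ship[0->1]=2 prod=2 -> [8 8 10]
Step 4: demand=3,sold=3 ship[1->2]=2 ship[0->1]=2 prod=2 -> [8 8 9]
Step 5: demand=3,sold=3 ship[1->2]=2 ship[0->1]=2 prod=2 -> [8 8 8]
Step 6: demand=3,sold=3 ship[1->2]=2 ship[0->1]=2 prod=2 -> [8 8 7]
Step 7: demand=3,sold=3 ship[1->2]=2 ship[0->1]=2 prod=2 -> [8 8 6]
Step 8: demand=3,sold=3 ship[1->2]=2 ship[0->1]=2 prod=2 -> [8 8 5]
Step 9: demand=3,sold=3 ship[1->2]=2 ship[0->1]=2 prod=2 -> [8 8 4]
Step 10: demand=3,sold=3 ship[1->2]=2 ship[0->1]=2 prod=2 -> [8 8 3]
Step 11: demand=3,sold=3 ship[1->2]=2 ship[0->1]=2 prod=2 -> [8 8 2]
Step 12: demand=3,sold=2 ship[1->2]=2 ship[0->1]=2 prod=2 -> [8 8 2]
First stockout at step 12

12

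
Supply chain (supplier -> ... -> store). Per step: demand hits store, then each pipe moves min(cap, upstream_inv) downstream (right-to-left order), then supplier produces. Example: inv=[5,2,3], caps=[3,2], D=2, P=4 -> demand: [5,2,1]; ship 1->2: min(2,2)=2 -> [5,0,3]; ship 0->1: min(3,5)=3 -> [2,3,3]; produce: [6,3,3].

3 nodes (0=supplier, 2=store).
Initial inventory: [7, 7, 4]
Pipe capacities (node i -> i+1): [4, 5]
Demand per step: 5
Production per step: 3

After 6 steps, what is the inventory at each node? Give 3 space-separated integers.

Step 1: demand=5,sold=4 ship[1->2]=5 ship[0->1]=4 prod=3 -> inv=[6 6 5]
Step 2: demand=5,sold=5 ship[1->2]=5 ship[0->1]=4 prod=3 -> inv=[5 5 5]
Step 3: demand=5,sold=5 ship[1->2]=5 ship[0->1]=4 prod=3 -> inv=[4 4 5]
Step 4: demand=5,sold=5 ship[1->2]=4 ship[0->1]=4 prod=3 -> inv=[3 4 4]
Step 5: demand=5,sold=4 ship[1->2]=4 ship[0->1]=3 prod=3 -> inv=[3 3 4]
Step 6: demand=5,sold=4 ship[1->2]=3 ship[0->1]=3 prod=3 -> inv=[3 3 3]

3 3 3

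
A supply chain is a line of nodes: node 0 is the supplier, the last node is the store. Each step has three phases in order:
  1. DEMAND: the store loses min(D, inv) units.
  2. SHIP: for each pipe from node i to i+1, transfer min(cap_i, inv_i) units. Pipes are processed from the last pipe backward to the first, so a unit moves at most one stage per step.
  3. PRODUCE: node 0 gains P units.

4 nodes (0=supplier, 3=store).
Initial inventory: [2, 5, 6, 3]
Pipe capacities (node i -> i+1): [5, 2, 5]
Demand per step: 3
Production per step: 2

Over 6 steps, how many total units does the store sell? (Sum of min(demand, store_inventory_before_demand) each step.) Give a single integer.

Step 1: sold=3 (running total=3) -> [2 5 3 5]
Step 2: sold=3 (running total=6) -> [2 5 2 5]
Step 3: sold=3 (running total=9) -> [2 5 2 4]
Step 4: sold=3 (running total=12) -> [2 5 2 3]
Step 5: sold=3 (running total=15) -> [2 5 2 2]
Step 6: sold=2 (running total=17) -> [2 5 2 2]

Answer: 17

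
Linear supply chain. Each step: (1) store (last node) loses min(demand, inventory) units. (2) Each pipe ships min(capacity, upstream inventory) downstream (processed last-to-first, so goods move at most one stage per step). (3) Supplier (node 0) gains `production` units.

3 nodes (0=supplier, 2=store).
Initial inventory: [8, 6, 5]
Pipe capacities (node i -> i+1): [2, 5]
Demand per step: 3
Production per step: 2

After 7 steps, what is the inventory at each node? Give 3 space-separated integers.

Step 1: demand=3,sold=3 ship[1->2]=5 ship[0->1]=2 prod=2 -> inv=[8 3 7]
Step 2: demand=3,sold=3 ship[1->2]=3 ship[0->1]=2 prod=2 -> inv=[8 2 7]
Step 3: demand=3,sold=3 ship[1->2]=2 ship[0->1]=2 prod=2 -> inv=[8 2 6]
Step 4: demand=3,sold=3 ship[1->2]=2 ship[0->1]=2 prod=2 -> inv=[8 2 5]
Step 5: demand=3,sold=3 ship[1->2]=2 ship[0->1]=2 prod=2 -> inv=[8 2 4]
Step 6: demand=3,sold=3 ship[1->2]=2 ship[0->1]=2 prod=2 -> inv=[8 2 3]
Step 7: demand=3,sold=3 ship[1->2]=2 ship[0->1]=2 prod=2 -> inv=[8 2 2]

8 2 2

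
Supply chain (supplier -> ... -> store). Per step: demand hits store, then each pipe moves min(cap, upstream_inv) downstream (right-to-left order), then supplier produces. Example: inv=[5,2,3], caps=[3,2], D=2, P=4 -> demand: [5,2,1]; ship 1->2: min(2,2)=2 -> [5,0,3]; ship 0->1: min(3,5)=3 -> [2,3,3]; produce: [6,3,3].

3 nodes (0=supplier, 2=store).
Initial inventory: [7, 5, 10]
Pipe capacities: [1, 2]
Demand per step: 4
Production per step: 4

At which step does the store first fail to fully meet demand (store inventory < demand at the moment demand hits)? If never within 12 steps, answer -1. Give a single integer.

Step 1: demand=4,sold=4 ship[1->2]=2 ship[0->1]=1 prod=4 -> [10 4 8]
Step 2: demand=4,sold=4 ship[1->2]=2 ship[0->1]=1 prod=4 -> [13 3 6]
Step 3: demand=4,sold=4 ship[1->2]=2 ship[0->1]=1 prod=4 -> [16 2 4]
Step 4: demand=4,sold=4 ship[1->2]=2 ship[0->1]=1 prod=4 -> [19 1 2]
Step 5: demand=4,sold=2 ship[1->2]=1 ship[0->1]=1 prod=4 -> [22 1 1]
Step 6: demand=4,sold=1 ship[1->2]=1 ship[0->1]=1 prod=4 -> [25 1 1]
Step 7: demand=4,sold=1 ship[1->2]=1 ship[0->1]=1 prod=4 -> [28 1 1]
Step 8: demand=4,sold=1 ship[1->2]=1 ship[0->1]=1 prod=4 -> [31 1 1]
Step 9: demand=4,sold=1 ship[1->2]=1 ship[0->1]=1 prod=4 -> [34 1 1]
Step 10: demand=4,sold=1 ship[1->2]=1 ship[0->1]=1 prod=4 -> [37 1 1]
Step 11: demand=4,sold=1 ship[1->2]=1 ship[0->1]=1 prod=4 -> [40 1 1]
Step 12: demand=4,sold=1 ship[1->2]=1 ship[0->1]=1 prod=4 -> [43 1 1]
First stockout at step 5

5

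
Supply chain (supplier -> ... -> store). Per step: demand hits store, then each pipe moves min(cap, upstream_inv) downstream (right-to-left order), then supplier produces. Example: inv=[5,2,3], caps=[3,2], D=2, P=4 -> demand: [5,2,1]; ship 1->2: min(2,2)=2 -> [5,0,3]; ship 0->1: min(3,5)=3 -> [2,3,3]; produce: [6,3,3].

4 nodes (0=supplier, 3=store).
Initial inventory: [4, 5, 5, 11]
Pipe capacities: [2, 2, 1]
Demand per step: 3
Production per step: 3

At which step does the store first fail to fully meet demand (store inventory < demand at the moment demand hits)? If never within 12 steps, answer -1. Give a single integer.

Step 1: demand=3,sold=3 ship[2->3]=1 ship[1->2]=2 ship[0->1]=2 prod=3 -> [5 5 6 9]
Step 2: demand=3,sold=3 ship[2->3]=1 ship[1->2]=2 ship[0->1]=2 prod=3 -> [6 5 7 7]
Step 3: demand=3,sold=3 ship[2->3]=1 ship[1->2]=2 ship[0->1]=2 prod=3 -> [7 5 8 5]
Step 4: demand=3,sold=3 ship[2->3]=1 ship[1->2]=2 ship[0->1]=2 prod=3 -> [8 5 9 3]
Step 5: demand=3,sold=3 ship[2->3]=1 ship[1->2]=2 ship[0->1]=2 prod=3 -> [9 5 10 1]
Step 6: demand=3,sold=1 ship[2->3]=1 ship[1->2]=2 ship[0->1]=2 prod=3 -> [10 5 11 1]
Step 7: demand=3,sold=1 ship[2->3]=1 ship[1->2]=2 ship[0->1]=2 prod=3 -> [11 5 12 1]
Step 8: demand=3,sold=1 ship[2->3]=1 ship[1->2]=2 ship[0->1]=2 prod=3 -> [12 5 13 1]
Step 9: demand=3,sold=1 ship[2->3]=1 ship[1->2]=2 ship[0->1]=2 prod=3 -> [13 5 14 1]
Step 10: demand=3,sold=1 ship[2->3]=1 ship[1->2]=2 ship[0->1]=2 prod=3 -> [14 5 15 1]
Step 11: demand=3,sold=1 ship[2->3]=1 ship[1->2]=2 ship[0->1]=2 prod=3 -> [15 5 16 1]
Step 12: demand=3,sold=1 ship[2->3]=1 ship[1->2]=2 ship[0->1]=2 prod=3 -> [16 5 17 1]
First stockout at step 6

6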